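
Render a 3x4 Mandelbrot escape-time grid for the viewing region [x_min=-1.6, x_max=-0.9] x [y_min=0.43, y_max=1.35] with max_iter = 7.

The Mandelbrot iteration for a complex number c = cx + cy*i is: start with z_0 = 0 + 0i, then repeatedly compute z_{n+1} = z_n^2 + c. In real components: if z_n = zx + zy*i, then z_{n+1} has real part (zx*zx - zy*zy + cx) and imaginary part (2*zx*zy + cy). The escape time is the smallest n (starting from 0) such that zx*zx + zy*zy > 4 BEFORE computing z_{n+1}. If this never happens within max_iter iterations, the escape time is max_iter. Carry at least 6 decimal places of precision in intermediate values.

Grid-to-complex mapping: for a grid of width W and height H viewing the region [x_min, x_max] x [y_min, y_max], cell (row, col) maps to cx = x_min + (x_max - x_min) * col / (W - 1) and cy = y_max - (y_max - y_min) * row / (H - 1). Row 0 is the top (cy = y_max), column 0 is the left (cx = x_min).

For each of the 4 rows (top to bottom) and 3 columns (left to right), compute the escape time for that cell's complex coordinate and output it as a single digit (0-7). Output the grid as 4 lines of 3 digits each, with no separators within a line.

(row=0, col=0): c = -1.6000 + 1.3500i → escape time 1
(row=0, col=1): c = -1.2500 + 1.3500i → escape time 2
(row=0, col=2): c = -0.9000 + 1.3500i → escape time 2
(row=1, col=0): c = -1.6000 + 1.0433i → escape time 2
(row=1, col=1): c = -1.2500 + 1.0433i → escape time 3
(row=1, col=2): c = -0.9000 + 1.0433i → escape time 3
(row=2, col=0): c = -1.6000 + 0.7367i → escape time 3
(row=2, col=1): c = -1.2500 + 0.7367i → escape time 3
(row=2, col=2): c = -0.9000 + 0.7367i → escape time 4
(row=3, col=0): c = -1.6000 + 0.4300i → escape time 3
(row=3, col=1): c = -1.2500 + 0.4300i → escape time 7
(row=3, col=2): c = -0.9000 + 0.4300i → escape time 6

Answer: 122
233
334
376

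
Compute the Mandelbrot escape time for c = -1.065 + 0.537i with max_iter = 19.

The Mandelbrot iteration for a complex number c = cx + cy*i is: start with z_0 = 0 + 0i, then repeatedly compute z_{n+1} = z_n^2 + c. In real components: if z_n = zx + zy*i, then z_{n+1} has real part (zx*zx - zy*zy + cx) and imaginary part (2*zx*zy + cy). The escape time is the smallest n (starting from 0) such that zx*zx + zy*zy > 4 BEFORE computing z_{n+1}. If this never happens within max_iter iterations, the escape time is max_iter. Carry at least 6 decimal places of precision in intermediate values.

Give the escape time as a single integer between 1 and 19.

Answer: 5

Derivation:
z_0 = 0 + 0i, c = -1.0650 + 0.5370i
Iter 1: z = -1.0650 + 0.5370i, |z|^2 = 1.4226
Iter 2: z = -0.2191 + -0.6068i, |z|^2 = 0.4162
Iter 3: z = -1.3852 + 0.8030i, |z|^2 = 2.5635
Iter 4: z = 0.2090 + -1.6875i, |z|^2 = 2.8914
Iter 5: z = -3.8690 + -0.1685i, |z|^2 = 14.9974
Escaped at iteration 5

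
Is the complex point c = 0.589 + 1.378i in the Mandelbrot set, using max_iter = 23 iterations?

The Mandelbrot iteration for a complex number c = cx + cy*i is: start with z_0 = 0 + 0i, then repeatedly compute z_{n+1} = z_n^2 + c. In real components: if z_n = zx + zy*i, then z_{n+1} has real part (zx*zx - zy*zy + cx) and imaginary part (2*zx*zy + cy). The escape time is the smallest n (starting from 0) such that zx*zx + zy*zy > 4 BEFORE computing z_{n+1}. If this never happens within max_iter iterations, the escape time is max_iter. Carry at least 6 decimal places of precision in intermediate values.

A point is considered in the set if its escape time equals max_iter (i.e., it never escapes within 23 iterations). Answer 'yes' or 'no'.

Answer: no

Derivation:
z_0 = 0 + 0i, c = 0.5890 + 1.3780i
Iter 1: z = 0.5890 + 1.3780i, |z|^2 = 2.2458
Iter 2: z = -0.9630 + 3.0013i, |z|^2 = 9.9350
Escaped at iteration 2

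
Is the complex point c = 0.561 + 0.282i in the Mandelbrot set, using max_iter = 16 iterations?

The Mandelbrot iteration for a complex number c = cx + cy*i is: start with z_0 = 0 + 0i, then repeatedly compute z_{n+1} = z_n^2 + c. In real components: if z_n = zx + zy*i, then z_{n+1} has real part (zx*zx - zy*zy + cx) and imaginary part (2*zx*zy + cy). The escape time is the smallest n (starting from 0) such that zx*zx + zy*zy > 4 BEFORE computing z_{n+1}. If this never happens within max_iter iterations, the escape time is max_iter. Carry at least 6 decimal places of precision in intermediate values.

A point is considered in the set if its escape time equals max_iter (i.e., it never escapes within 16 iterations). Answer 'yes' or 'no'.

Answer: no

Derivation:
z_0 = 0 + 0i, c = 0.5610 + 0.2820i
Iter 1: z = 0.5610 + 0.2820i, |z|^2 = 0.3942
Iter 2: z = 0.7962 + 0.5984i, |z|^2 = 0.9920
Iter 3: z = 0.8368 + 1.2349i, |z|^2 = 2.2253
Iter 4: z = -0.2637 + 2.3488i, |z|^2 = 5.5865
Escaped at iteration 4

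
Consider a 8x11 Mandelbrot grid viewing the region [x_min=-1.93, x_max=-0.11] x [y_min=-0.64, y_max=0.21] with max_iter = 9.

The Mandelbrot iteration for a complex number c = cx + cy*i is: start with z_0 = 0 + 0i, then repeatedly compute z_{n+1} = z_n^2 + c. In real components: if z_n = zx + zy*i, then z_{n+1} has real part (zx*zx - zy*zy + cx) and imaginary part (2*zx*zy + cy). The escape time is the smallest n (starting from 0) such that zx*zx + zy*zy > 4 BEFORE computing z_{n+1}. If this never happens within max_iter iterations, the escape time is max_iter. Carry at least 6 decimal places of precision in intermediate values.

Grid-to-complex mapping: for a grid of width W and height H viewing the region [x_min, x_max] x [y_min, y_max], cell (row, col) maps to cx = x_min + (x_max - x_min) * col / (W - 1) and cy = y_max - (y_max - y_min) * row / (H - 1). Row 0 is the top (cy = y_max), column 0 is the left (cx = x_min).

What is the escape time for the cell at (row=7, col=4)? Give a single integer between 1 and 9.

Answer: 7

Derivation:
z_0 = 0 + 0i, c = -0.8900 + -0.3850i
Iter 1: z = -0.8900 + -0.3850i, |z|^2 = 0.9403
Iter 2: z = -0.2461 + 0.3003i, |z|^2 = 0.1508
Iter 3: z = -0.9196 + -0.5328i, |z|^2 = 1.1296
Iter 4: z = -0.3282 + 0.5950i, |z|^2 = 0.4617
Iter 5: z = -1.1363 + -0.7756i, |z|^2 = 1.8926
Iter 6: z = -0.2004 + 1.3775i, |z|^2 = 1.9377
Iter 7: z = -2.7473 + -0.9372i, |z|^2 = 8.4262
Escaped at iteration 7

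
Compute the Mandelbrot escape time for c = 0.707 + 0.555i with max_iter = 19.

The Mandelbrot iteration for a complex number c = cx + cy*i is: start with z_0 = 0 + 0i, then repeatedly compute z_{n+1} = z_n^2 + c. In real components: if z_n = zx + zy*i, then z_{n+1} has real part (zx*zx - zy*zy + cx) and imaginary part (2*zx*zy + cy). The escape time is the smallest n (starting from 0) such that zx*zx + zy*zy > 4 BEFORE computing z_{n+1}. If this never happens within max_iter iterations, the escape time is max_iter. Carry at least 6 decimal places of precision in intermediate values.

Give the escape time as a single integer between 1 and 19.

Answer: 3

Derivation:
z_0 = 0 + 0i, c = 0.7070 + 0.5550i
Iter 1: z = 0.7070 + 0.5550i, |z|^2 = 0.8079
Iter 2: z = 0.8988 + 1.3398i, |z|^2 = 2.6029
Iter 3: z = -0.2801 + 2.9634i, |z|^2 = 8.8604
Escaped at iteration 3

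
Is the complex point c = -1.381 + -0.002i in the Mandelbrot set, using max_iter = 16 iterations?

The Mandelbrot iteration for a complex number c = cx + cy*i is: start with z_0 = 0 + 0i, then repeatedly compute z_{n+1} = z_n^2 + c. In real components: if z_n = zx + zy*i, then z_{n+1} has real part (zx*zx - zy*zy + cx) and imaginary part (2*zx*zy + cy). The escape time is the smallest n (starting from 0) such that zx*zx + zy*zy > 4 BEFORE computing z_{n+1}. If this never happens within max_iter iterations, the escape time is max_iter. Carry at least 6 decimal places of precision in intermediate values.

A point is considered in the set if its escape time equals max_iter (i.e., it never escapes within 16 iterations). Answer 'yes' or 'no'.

Answer: yes

Derivation:
z_0 = 0 + 0i, c = -1.3810 + -0.0020i
Iter 1: z = -1.3810 + -0.0020i, |z|^2 = 1.9072
Iter 2: z = 0.5262 + 0.0035i, |z|^2 = 0.2769
Iter 3: z = -1.1042 + 0.0017i, |z|^2 = 1.2192
Iter 4: z = -0.1618 + -0.0058i, |z|^2 = 0.0262
Iter 5: z = -1.3549 + -0.0001i, |z|^2 = 1.8356
Iter 6: z = 0.4546 + -0.0016i, |z|^2 = 0.2067
Iter 7: z = -1.1743 + -0.0035i, |z|^2 = 1.3790
Iter 8: z = -0.0020 + 0.0062i, |z|^2 = 0.0000
Iter 9: z = -1.3810 + -0.0020i, |z|^2 = 1.9073
Iter 10: z = 0.5263 + 0.0036i, |z|^2 = 0.2770
Iter 11: z = -1.1041 + 0.0018i, |z|^2 = 1.2190
Iter 12: z = -0.1620 + -0.0059i, |z|^2 = 0.0263
Iter 13: z = -1.3548 + -0.0001i, |z|^2 = 1.8354
Iter 14: z = 0.4544 + -0.0018i, |z|^2 = 0.2065
Iter 15: z = -1.1745 + -0.0036i, |z|^2 = 1.3794
Did not escape in 16 iterations → in set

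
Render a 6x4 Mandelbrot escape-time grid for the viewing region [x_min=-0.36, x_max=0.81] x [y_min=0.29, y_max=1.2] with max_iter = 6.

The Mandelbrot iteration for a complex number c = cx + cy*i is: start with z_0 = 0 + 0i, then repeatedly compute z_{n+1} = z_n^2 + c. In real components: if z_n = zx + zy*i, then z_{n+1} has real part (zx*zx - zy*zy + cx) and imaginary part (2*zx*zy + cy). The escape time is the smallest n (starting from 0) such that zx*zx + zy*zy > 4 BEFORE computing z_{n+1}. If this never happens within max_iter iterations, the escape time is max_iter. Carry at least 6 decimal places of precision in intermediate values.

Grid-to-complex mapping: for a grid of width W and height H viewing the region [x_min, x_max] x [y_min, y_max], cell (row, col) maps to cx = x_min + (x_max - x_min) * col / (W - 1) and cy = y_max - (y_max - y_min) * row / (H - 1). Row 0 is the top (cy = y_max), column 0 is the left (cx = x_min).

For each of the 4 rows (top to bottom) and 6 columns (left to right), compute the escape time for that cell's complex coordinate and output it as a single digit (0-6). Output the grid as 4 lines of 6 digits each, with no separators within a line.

Answer: 333222
565432
666633
666643

Derivation:
(row=0, col=0): c = -0.3600 + 1.2000i → escape time 3
(row=0, col=1): c = -0.1260 + 1.2000i → escape time 3
(row=0, col=2): c = 0.1080 + 1.2000i → escape time 3
(row=0, col=3): c = 0.3420 + 1.2000i → escape time 2
(row=0, col=4): c = 0.5760 + 1.2000i → escape time 2
(row=0, col=5): c = 0.8100 + 1.2000i → escape time 2
(row=1, col=0): c = -0.3600 + 0.8967i → escape time 5
(row=1, col=1): c = -0.1260 + 0.8967i → escape time 6
(row=1, col=2): c = 0.1080 + 0.8967i → escape time 5
(row=1, col=3): c = 0.3420 + 0.8967i → escape time 4
(row=1, col=4): c = 0.5760 + 0.8967i → escape time 3
(row=1, col=5): c = 0.8100 + 0.8967i → escape time 2
(row=2, col=0): c = -0.3600 + 0.5933i → escape time 6
(row=2, col=1): c = -0.1260 + 0.5933i → escape time 6
(row=2, col=2): c = 0.1080 + 0.5933i → escape time 6
(row=2, col=3): c = 0.3420 + 0.5933i → escape time 6
(row=2, col=4): c = 0.5760 + 0.5933i → escape time 3
(row=2, col=5): c = 0.8100 + 0.5933i → escape time 3
(row=3, col=0): c = -0.3600 + 0.2900i → escape time 6
(row=3, col=1): c = -0.1260 + 0.2900i → escape time 6
(row=3, col=2): c = 0.1080 + 0.2900i → escape time 6
(row=3, col=3): c = 0.3420 + 0.2900i → escape time 6
(row=3, col=4): c = 0.5760 + 0.2900i → escape time 4
(row=3, col=5): c = 0.8100 + 0.2900i → escape time 3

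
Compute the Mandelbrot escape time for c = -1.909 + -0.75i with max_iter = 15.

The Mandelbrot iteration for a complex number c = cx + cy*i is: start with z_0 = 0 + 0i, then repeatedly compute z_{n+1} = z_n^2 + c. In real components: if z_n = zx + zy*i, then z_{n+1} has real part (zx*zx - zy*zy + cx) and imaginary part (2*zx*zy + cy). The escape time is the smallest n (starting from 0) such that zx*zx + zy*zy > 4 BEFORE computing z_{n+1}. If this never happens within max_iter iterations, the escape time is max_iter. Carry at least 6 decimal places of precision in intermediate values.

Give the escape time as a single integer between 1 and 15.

Answer: 1

Derivation:
z_0 = 0 + 0i, c = -1.9090 + -0.7500i
Iter 1: z = -1.9090 + -0.7500i, |z|^2 = 4.2068
Escaped at iteration 1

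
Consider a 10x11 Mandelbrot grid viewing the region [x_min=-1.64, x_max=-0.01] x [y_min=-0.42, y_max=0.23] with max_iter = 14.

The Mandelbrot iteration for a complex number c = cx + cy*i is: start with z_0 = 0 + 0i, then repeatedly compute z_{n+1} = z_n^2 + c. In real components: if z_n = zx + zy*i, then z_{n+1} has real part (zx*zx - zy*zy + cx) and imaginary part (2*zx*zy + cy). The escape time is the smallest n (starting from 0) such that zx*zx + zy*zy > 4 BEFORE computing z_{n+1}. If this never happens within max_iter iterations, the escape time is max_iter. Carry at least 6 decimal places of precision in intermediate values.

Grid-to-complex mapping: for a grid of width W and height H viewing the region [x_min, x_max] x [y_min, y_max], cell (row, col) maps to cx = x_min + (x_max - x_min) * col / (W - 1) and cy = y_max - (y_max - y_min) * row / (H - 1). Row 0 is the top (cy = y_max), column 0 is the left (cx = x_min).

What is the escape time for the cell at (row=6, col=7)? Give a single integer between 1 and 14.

z_0 = 0 + 0i, c = -0.3722 + -0.1600i
Iter 1: z = -0.3722 + -0.1600i, |z|^2 = 0.1641
Iter 2: z = -0.2593 + -0.0409i, |z|^2 = 0.0689
Iter 3: z = -0.3067 + -0.1388i, |z|^2 = 0.1133
Iter 4: z = -0.2974 + -0.0749i, |z|^2 = 0.0941
Iter 5: z = -0.2894 + -0.1155i, |z|^2 = 0.0971
Iter 6: z = -0.3018 + -0.0932i, |z|^2 = 0.0998
Iter 7: z = -0.2898 + -0.1038i, |z|^2 = 0.0948
Iter 8: z = -0.2990 + -0.0999i, |z|^2 = 0.0994
Iter 9: z = -0.2928 + -0.1003i, |z|^2 = 0.0958
Iter 10: z = -0.2965 + -0.1013i, |z|^2 = 0.0982
Iter 11: z = -0.2945 + -0.0999i, |z|^2 = 0.0967
Iter 12: z = -0.2955 + -0.1011i, |z|^2 = 0.0975
Iter 13: z = -0.2952 + -0.1002i, |z|^2 = 0.0972

Answer: 14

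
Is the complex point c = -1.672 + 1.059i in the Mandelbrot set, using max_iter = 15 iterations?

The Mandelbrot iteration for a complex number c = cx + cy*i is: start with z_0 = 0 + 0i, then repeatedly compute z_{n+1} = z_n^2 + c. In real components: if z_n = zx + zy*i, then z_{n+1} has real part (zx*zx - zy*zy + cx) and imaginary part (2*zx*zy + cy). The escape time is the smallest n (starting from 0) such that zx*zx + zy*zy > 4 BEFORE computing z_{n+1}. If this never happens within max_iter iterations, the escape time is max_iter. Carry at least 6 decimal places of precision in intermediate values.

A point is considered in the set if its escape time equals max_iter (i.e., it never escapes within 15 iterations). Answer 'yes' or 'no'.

Answer: no

Derivation:
z_0 = 0 + 0i, c = -1.6720 + 1.0590i
Iter 1: z = -1.6720 + 1.0590i, |z|^2 = 3.9171
Iter 2: z = 0.0021 + -2.4823i, |z|^2 = 6.1618
Escaped at iteration 2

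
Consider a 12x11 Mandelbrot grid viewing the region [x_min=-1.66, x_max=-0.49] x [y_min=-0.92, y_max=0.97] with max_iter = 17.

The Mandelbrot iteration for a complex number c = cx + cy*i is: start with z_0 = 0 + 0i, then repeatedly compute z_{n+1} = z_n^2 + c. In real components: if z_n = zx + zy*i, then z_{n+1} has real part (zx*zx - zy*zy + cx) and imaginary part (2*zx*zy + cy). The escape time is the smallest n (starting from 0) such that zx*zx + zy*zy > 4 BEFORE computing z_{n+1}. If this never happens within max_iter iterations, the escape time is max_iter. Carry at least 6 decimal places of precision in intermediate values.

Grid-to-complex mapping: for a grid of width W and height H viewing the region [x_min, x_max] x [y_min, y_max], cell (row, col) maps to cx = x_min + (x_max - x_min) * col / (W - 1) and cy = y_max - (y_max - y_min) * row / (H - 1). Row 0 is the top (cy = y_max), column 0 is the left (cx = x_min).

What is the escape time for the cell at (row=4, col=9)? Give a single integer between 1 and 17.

z_0 = 0 + 0i, c = -0.7027 + 0.2140i
Iter 1: z = -0.7027 + 0.2140i, |z|^2 = 0.5396
Iter 2: z = -0.2547 + -0.0868i, |z|^2 = 0.0724
Iter 3: z = -0.6454 + 0.2582i, |z|^2 = 0.4832
Iter 4: z = -0.3529 + -0.1193i, |z|^2 = 0.1387
Iter 5: z = -0.5924 + 0.2982i, |z|^2 = 0.4399
Iter 6: z = -0.4407 + -0.1393i, |z|^2 = 0.2136
Iter 7: z = -0.5280 + 0.3368i, |z|^2 = 0.3921
Iter 8: z = -0.5374 + -0.1416i, |z|^2 = 0.3089
Iter 9: z = -0.4340 + 0.3662i, |z|^2 = 0.3224
Iter 10: z = -0.6485 + -0.1038i, |z|^2 = 0.4313
Iter 11: z = -0.2930 + 0.3487i, |z|^2 = 0.2074
Iter 12: z = -0.7385 + 0.0097i, |z|^2 = 0.5454
Iter 13: z = -0.1575 + 0.1997i, |z|^2 = 0.0647
Iter 14: z = -0.7178 + 0.1511i, |z|^2 = 0.5381
Iter 15: z = -0.2103 + -0.0029i, |z|^2 = 0.0442
Iter 16: z = -0.6585 + 0.2152i, |z|^2 = 0.4799

Answer: 17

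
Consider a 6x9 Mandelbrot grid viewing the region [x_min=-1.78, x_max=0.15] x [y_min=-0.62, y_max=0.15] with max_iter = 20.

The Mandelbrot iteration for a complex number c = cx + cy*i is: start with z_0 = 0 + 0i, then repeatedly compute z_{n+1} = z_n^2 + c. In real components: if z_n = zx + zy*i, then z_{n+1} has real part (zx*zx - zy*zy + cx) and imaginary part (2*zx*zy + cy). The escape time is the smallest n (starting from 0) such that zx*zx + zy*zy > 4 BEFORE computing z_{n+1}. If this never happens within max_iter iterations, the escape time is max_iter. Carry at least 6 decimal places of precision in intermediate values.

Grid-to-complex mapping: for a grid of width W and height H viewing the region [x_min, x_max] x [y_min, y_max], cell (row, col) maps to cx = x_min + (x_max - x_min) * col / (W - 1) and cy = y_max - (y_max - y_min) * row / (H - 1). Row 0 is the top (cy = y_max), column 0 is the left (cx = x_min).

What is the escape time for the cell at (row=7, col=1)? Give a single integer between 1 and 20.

z_0 = 0 + 0i, c = -1.3940 + -0.5238i
Iter 1: z = -1.3940 + -0.5238i, |z|^2 = 2.2176
Iter 2: z = 0.2749 + 0.9365i, |z|^2 = 0.9525
Iter 3: z = -2.1954 + -0.0088i, |z|^2 = 4.8198
Escaped at iteration 3

Answer: 3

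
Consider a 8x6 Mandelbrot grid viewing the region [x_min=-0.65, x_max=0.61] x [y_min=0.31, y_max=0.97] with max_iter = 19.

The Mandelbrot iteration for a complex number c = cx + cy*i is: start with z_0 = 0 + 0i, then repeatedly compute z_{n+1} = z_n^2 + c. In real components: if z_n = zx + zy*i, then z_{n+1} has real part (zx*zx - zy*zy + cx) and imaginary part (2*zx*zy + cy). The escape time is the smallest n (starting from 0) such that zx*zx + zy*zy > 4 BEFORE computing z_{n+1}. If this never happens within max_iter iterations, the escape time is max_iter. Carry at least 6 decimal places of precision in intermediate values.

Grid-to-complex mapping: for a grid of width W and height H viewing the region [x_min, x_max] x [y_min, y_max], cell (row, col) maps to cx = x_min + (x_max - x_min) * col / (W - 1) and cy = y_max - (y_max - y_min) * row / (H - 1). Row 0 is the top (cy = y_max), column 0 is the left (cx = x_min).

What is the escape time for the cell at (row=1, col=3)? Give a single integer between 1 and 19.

z_0 = 0 + 0i, c = -0.1100 + 0.8380i
Iter 1: z = -0.1100 + 0.8380i, |z|^2 = 0.7143
Iter 2: z = -0.8001 + 0.6536i, |z|^2 = 1.0675
Iter 3: z = 0.1030 + -0.2080i, |z|^2 = 0.0539
Iter 4: z = -0.1427 + 0.7952i, |z|^2 = 0.6526
Iter 5: z = -0.7219 + 0.6111i, |z|^2 = 0.8946
Iter 6: z = 0.0377 + -0.0444i, |z|^2 = 0.0034
Iter 7: z = -0.1105 + 0.8347i, |z|^2 = 0.7089
Iter 8: z = -0.7944 + 0.6535i, |z|^2 = 1.0581
Iter 9: z = 0.0941 + -0.2003i, |z|^2 = 0.0490
Iter 10: z = -0.1412 + 0.8003i, |z|^2 = 0.6604
Iter 11: z = -0.7305 + 0.6119i, |z|^2 = 0.9081
Iter 12: z = 0.0493 + -0.0561i, |z|^2 = 0.0056
Iter 13: z = -0.1107 + 0.8325i, |z|^2 = 0.7053
Iter 14: z = -0.7908 + 0.6537i, |z|^2 = 1.0526
Iter 15: z = 0.0880 + -0.1958i, |z|^2 = 0.0461
Iter 16: z = -0.1406 + 0.8035i, |z|^2 = 0.6654
Iter 17: z = -0.7359 + 0.6121i, |z|^2 = 0.9162
Iter 18: z = 0.0569 + -0.0629i, |z|^2 = 0.0072

Answer: 19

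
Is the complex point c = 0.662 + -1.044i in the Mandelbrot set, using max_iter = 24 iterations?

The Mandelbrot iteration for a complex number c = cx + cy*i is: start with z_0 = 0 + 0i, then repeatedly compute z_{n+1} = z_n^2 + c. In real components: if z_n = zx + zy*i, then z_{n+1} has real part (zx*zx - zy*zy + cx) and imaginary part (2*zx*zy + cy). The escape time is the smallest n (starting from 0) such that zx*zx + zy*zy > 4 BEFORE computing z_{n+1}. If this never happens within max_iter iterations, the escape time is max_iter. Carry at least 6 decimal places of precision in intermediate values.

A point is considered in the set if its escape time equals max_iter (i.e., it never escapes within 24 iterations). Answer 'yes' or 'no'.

z_0 = 0 + 0i, c = 0.6620 + -1.0440i
Iter 1: z = 0.6620 + -1.0440i, |z|^2 = 1.5282
Iter 2: z = 0.0103 + -2.4263i, |z|^2 = 5.8868
Escaped at iteration 2

Answer: no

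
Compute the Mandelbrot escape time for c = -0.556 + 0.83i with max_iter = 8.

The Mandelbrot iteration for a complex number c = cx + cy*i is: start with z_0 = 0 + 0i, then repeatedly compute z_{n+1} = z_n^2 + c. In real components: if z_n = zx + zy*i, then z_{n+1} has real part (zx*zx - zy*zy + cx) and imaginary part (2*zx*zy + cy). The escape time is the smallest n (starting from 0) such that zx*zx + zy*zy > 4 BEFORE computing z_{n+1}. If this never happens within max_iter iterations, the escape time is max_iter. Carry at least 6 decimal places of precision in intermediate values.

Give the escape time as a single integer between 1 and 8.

Answer: 4

Derivation:
z_0 = 0 + 0i, c = -0.5560 + 0.8300i
Iter 1: z = -0.5560 + 0.8300i, |z|^2 = 0.9980
Iter 2: z = -0.9358 + -0.0930i, |z|^2 = 0.8843
Iter 3: z = 0.3110 + 1.0040i, |z|^2 = 1.1047
Iter 4: z = -1.4672 + 1.4545i, |z|^2 = 4.2684
Escaped at iteration 4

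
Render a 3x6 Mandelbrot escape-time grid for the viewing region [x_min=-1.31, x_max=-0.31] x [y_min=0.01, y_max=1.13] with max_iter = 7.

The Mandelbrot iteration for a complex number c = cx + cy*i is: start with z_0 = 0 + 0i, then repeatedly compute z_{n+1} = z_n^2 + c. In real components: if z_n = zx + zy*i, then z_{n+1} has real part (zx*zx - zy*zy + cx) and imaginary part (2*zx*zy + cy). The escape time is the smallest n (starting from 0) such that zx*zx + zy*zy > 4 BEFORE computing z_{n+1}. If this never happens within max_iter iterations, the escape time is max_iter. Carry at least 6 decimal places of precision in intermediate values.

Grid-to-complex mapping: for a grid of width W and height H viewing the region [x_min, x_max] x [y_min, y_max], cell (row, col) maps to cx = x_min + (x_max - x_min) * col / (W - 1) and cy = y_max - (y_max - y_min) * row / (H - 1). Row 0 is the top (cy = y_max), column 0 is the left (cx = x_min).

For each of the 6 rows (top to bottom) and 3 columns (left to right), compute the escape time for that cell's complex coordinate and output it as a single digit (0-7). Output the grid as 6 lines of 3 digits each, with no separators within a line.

(row=0, col=0): c = -1.3100 + 1.1300i → escape time 2
(row=0, col=1): c = -0.8100 + 1.1300i → escape time 3
(row=0, col=2): c = -0.3100 + 1.1300i → escape time 4
(row=1, col=0): c = -1.3100 + 0.9060i → escape time 3
(row=1, col=1): c = -0.8100 + 0.9060i → escape time 3
(row=1, col=2): c = -0.3100 + 0.9060i → escape time 6
(row=2, col=0): c = -1.3100 + 0.6820i → escape time 3
(row=2, col=1): c = -0.8100 + 0.6820i → escape time 4
(row=2, col=2): c = -0.3100 + 0.6820i → escape time 7
(row=3, col=0): c = -1.3100 + 0.4580i → escape time 5
(row=3, col=1): c = -0.8100 + 0.4580i → escape time 6
(row=3, col=2): c = -0.3100 + 0.4580i → escape time 7
(row=4, col=0): c = -1.3100 + 0.2340i → escape time 7
(row=4, col=1): c = -0.8100 + 0.2340i → escape time 7
(row=4, col=2): c = -0.3100 + 0.2340i → escape time 7
(row=5, col=0): c = -1.3100 + 0.0100i → escape time 7
(row=5, col=1): c = -0.8100 + 0.0100i → escape time 7
(row=5, col=2): c = -0.3100 + 0.0100i → escape time 7

Answer: 234
336
347
567
777
777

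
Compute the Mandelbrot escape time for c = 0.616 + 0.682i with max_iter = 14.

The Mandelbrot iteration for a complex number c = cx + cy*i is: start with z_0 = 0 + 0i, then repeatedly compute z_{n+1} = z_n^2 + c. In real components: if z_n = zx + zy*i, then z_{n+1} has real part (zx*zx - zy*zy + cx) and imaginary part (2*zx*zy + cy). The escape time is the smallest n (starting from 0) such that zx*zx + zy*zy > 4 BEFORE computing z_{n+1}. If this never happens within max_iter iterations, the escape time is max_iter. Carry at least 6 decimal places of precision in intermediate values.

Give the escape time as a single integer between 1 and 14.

Answer: 3

Derivation:
z_0 = 0 + 0i, c = 0.6160 + 0.6820i
Iter 1: z = 0.6160 + 0.6820i, |z|^2 = 0.8446
Iter 2: z = 0.5303 + 1.5222i, |z|^2 = 2.5984
Iter 3: z = -1.4199 + 2.2966i, |z|^2 = 7.2904
Escaped at iteration 3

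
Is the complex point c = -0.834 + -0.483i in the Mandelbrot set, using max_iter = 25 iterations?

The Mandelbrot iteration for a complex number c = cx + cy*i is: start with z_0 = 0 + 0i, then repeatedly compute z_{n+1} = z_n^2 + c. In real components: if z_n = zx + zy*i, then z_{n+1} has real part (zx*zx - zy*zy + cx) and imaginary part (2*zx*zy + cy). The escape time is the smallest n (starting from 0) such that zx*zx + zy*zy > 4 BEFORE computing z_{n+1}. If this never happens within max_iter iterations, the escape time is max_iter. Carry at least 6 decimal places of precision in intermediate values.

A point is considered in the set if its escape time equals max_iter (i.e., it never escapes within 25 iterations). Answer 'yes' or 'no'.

z_0 = 0 + 0i, c = -0.8340 + -0.4830i
Iter 1: z = -0.8340 + -0.4830i, |z|^2 = 0.9288
Iter 2: z = -0.3717 + 0.3226i, |z|^2 = 0.2423
Iter 3: z = -0.7999 + -0.7229i, |z|^2 = 1.1624
Iter 4: z = -0.7167 + 0.6735i, |z|^2 = 0.9672
Iter 5: z = -0.7739 + -1.4483i, |z|^2 = 2.6967
Iter 6: z = -2.3327 + 1.7588i, |z|^2 = 8.5351
Escaped at iteration 6

Answer: no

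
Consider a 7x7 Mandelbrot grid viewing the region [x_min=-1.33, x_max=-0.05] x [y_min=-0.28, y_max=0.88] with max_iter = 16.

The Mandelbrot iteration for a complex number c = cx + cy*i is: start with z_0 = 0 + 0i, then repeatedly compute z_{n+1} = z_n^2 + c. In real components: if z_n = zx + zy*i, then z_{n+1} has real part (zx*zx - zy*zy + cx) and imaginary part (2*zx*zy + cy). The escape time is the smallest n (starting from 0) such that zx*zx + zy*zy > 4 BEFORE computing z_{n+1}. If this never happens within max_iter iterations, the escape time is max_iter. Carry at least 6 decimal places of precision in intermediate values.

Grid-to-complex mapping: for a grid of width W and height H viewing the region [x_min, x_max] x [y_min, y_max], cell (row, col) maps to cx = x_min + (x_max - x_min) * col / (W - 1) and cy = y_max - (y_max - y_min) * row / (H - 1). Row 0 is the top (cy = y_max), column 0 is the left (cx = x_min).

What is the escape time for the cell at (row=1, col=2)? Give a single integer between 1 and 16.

Answer: 4

Derivation:
z_0 = 0 + 0i, c = -0.9033 + 0.6867i
Iter 1: z = -0.9033 + 0.6867i, |z|^2 = 1.2875
Iter 2: z = -0.5588 + -0.5539i, |z|^2 = 0.6191
Iter 3: z = -0.8979 + 1.3058i, |z|^2 = 2.5111
Iter 4: z = -1.8022 + -1.6581i, |z|^2 = 5.9971
Escaped at iteration 4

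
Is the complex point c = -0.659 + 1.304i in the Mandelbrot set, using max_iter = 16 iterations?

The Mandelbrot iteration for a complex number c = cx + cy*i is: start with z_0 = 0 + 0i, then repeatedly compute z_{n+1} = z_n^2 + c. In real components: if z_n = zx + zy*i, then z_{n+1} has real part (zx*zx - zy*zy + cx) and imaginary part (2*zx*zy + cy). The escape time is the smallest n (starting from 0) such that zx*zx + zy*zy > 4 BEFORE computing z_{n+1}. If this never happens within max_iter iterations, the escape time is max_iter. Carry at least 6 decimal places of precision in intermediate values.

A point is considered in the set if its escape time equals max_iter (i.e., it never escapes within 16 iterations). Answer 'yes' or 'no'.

z_0 = 0 + 0i, c = -0.6590 + 1.3040i
Iter 1: z = -0.6590 + 1.3040i, |z|^2 = 2.1347
Iter 2: z = -1.9251 + -0.4147i, |z|^2 = 3.8781
Iter 3: z = 2.8752 + 2.9006i, |z|^2 = 16.6802
Escaped at iteration 3

Answer: no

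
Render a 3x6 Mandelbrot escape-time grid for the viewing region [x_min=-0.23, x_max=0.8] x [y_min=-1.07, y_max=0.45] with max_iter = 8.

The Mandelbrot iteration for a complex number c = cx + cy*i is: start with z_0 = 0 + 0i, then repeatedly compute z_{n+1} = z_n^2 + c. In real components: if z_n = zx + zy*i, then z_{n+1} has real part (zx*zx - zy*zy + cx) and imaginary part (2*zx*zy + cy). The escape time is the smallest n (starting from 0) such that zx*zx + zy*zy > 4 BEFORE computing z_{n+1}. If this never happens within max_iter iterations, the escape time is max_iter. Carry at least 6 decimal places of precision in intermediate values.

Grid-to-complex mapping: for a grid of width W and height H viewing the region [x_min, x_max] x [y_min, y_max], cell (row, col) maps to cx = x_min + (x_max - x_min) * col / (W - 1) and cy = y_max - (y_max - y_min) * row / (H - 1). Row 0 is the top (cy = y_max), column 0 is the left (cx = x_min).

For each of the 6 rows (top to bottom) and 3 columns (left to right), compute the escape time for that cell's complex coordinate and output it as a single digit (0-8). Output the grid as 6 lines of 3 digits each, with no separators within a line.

Answer: 883
883
883
883
852
632

Derivation:
(row=0, col=0): c = -0.2300 + 0.4500i → escape time 8
(row=0, col=1): c = 0.2850 + 0.4500i → escape time 8
(row=0, col=2): c = 0.8000 + 0.4500i → escape time 3
(row=1, col=0): c = -0.2300 + 0.1460i → escape time 8
(row=1, col=1): c = 0.2850 + 0.1460i → escape time 8
(row=1, col=2): c = 0.8000 + 0.1460i → escape time 3
(row=2, col=0): c = -0.2300 + -0.1580i → escape time 8
(row=2, col=1): c = 0.2850 + -0.1580i → escape time 8
(row=2, col=2): c = 0.8000 + -0.1580i → escape time 3
(row=3, col=0): c = -0.2300 + -0.4620i → escape time 8
(row=3, col=1): c = 0.2850 + -0.4620i → escape time 8
(row=3, col=2): c = 0.8000 + -0.4620i → escape time 3
(row=4, col=0): c = -0.2300 + -0.7660i → escape time 8
(row=4, col=1): c = 0.2850 + -0.7660i → escape time 5
(row=4, col=2): c = 0.8000 + -0.7660i → escape time 2
(row=5, col=0): c = -0.2300 + -1.0700i → escape time 6
(row=5, col=1): c = 0.2850 + -1.0700i → escape time 3
(row=5, col=2): c = 0.8000 + -1.0700i → escape time 2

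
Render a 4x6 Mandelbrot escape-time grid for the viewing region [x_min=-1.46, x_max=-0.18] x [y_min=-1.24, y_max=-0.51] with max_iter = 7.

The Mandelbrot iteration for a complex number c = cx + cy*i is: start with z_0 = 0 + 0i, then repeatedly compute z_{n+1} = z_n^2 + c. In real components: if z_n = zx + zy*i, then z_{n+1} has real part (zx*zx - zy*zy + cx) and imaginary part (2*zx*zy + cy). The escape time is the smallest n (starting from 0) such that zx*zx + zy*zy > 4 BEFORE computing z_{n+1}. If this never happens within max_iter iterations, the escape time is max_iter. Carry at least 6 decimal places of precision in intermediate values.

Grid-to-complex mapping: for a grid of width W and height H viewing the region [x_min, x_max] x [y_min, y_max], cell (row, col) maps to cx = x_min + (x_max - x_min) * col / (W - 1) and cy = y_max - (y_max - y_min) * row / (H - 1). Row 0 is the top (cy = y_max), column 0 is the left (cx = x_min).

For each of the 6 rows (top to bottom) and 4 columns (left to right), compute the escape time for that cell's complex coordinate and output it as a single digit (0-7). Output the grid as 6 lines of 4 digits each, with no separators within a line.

(row=0, col=0): c = -1.4600 + -0.5100i → escape time 3
(row=0, col=1): c = -1.0333 + -0.5100i → escape time 5
(row=0, col=2): c = -0.6067 + -0.5100i → escape time 7
(row=0, col=3): c = -0.1800 + -0.5100i → escape time 7
(row=1, col=0): c = -1.4600 + -0.6560i → escape time 3
(row=1, col=1): c = -1.0333 + -0.6560i → escape time 4
(row=1, col=2): c = -0.6067 + -0.6560i → escape time 7
(row=1, col=3): c = -0.1800 + -0.6560i → escape time 7
(row=2, col=0): c = -1.4600 + -0.8020i → escape time 3
(row=2, col=1): c = -1.0333 + -0.8020i → escape time 3
(row=2, col=2): c = -0.6067 + -0.8020i → escape time 4
(row=2, col=3): c = -0.1800 + -0.8020i → escape time 7
(row=3, col=0): c = -1.4600 + -0.9480i → escape time 3
(row=3, col=1): c = -1.0333 + -0.9480i → escape time 3
(row=3, col=2): c = -0.6067 + -0.9480i → escape time 4
(row=3, col=3): c = -0.1800 + -0.9480i → escape time 7
(row=4, col=0): c = -1.4600 + -1.0940i → escape time 2
(row=4, col=1): c = -1.0333 + -1.0940i → escape time 3
(row=4, col=2): c = -0.6067 + -1.0940i → escape time 3
(row=4, col=3): c = -0.1800 + -1.0940i → escape time 7
(row=5, col=0): c = -1.4600 + -1.2400i → escape time 2
(row=5, col=1): c = -1.0333 + -1.2400i → escape time 2
(row=5, col=2): c = -0.6067 + -1.2400i → escape time 3
(row=5, col=3): c = -0.1800 + -1.2400i → escape time 3

Answer: 3577
3477
3347
3347
2337
2233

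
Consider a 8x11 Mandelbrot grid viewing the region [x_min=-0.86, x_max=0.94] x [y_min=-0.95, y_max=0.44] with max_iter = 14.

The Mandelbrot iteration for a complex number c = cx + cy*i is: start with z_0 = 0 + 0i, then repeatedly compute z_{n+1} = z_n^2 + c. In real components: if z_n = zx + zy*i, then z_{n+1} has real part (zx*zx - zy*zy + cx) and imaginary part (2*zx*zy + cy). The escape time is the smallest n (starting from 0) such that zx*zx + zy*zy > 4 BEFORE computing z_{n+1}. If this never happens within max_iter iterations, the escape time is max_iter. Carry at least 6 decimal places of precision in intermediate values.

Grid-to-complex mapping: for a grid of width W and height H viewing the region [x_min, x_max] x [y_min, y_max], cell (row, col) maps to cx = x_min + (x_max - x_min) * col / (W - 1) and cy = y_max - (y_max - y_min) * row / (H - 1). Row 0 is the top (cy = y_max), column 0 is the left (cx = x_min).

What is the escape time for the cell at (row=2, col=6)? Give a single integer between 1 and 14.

Answer: 3

Derivation:
z_0 = 0 + 0i, c = 0.6829 + 0.1620i
Iter 1: z = 0.6829 + 0.1620i, |z|^2 = 0.4925
Iter 2: z = 1.1229 + 0.3832i, |z|^2 = 1.4078
Iter 3: z = 1.7969 + 1.0227i, |z|^2 = 4.2748
Escaped at iteration 3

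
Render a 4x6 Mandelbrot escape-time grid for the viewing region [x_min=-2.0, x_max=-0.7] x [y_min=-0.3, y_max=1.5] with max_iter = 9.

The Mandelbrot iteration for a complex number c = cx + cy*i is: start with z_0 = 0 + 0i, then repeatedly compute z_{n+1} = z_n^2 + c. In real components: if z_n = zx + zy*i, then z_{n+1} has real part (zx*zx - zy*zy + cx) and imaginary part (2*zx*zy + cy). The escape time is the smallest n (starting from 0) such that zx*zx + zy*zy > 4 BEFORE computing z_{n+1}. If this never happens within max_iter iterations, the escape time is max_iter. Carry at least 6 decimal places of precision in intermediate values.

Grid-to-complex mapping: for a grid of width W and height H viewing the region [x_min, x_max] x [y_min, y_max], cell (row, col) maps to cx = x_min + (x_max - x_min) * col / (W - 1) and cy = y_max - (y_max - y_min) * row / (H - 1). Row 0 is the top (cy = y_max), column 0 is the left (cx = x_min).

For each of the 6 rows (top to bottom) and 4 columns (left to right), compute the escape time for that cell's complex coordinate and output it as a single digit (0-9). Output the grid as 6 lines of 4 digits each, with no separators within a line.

(row=0, col=0): c = -2.0000 + 1.5000i → escape time 1
(row=0, col=1): c = -1.5667 + 1.5000i → escape time 1
(row=0, col=2): c = -1.1333 + 1.5000i → escape time 2
(row=0, col=3): c = -0.7000 + 1.5000i → escape time 2
(row=1, col=0): c = -2.0000 + 1.1400i → escape time 1
(row=1, col=1): c = -1.5667 + 1.1400i → escape time 2
(row=1, col=2): c = -1.1333 + 1.1400i → escape time 3
(row=1, col=3): c = -0.7000 + 1.1400i → escape time 3
(row=2, col=0): c = -2.0000 + 0.7800i → escape time 1
(row=2, col=1): c = -1.5667 + 0.7800i → escape time 3
(row=2, col=2): c = -1.1333 + 0.7800i → escape time 3
(row=2, col=3): c = -0.7000 + 0.7800i → escape time 4
(row=3, col=0): c = -2.0000 + 0.4200i → escape time 1
(row=3, col=1): c = -1.5667 + 0.4200i → escape time 3
(row=3, col=2): c = -1.1333 + 0.4200i → escape time 6
(row=3, col=3): c = -0.7000 + 0.4200i → escape time 9
(row=4, col=0): c = -2.0000 + 0.0600i → escape time 1
(row=4, col=1): c = -1.5667 + 0.0600i → escape time 7
(row=4, col=2): c = -1.1333 + 0.0600i → escape time 9
(row=4, col=3): c = -0.7000 + 0.0600i → escape time 9
(row=5, col=0): c = -2.0000 + -0.3000i → escape time 1
(row=5, col=1): c = -1.5667 + -0.3000i → escape time 4
(row=5, col=2): c = -1.1333 + -0.3000i → escape time 9
(row=5, col=3): c = -0.7000 + -0.3000i → escape time 9

Answer: 1122
1233
1334
1369
1799
1499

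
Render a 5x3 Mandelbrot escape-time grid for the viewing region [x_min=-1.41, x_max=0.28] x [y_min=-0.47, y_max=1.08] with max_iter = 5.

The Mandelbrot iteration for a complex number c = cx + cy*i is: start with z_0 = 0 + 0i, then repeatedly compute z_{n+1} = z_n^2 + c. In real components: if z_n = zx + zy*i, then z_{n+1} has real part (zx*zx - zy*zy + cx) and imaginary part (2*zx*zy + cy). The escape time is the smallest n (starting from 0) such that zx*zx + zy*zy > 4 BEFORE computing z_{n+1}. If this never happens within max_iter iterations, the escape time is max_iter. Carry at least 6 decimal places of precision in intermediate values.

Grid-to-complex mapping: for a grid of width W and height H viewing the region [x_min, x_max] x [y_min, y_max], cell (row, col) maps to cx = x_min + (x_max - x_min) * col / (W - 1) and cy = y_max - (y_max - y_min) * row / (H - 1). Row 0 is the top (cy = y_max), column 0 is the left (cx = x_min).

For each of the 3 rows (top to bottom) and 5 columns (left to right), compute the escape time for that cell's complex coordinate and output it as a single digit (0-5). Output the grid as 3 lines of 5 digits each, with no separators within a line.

Answer: 23353
55555
35555

Derivation:
(row=0, col=0): c = -1.4100 + 1.0800i → escape time 2
(row=0, col=1): c = -0.9875 + 1.0800i → escape time 3
(row=0, col=2): c = -0.5650 + 1.0800i → escape time 3
(row=0, col=3): c = -0.1425 + 1.0800i → escape time 5
(row=0, col=4): c = 0.2800 + 1.0800i → escape time 3
(row=1, col=0): c = -1.4100 + 0.3050i → escape time 5
(row=1, col=1): c = -0.9875 + 0.3050i → escape time 5
(row=1, col=2): c = -0.5650 + 0.3050i → escape time 5
(row=1, col=3): c = -0.1425 + 0.3050i → escape time 5
(row=1, col=4): c = 0.2800 + 0.3050i → escape time 5
(row=2, col=0): c = -1.4100 + -0.4700i → escape time 3
(row=2, col=1): c = -0.9875 + -0.4700i → escape time 5
(row=2, col=2): c = -0.5650 + -0.4700i → escape time 5
(row=2, col=3): c = -0.1425 + -0.4700i → escape time 5
(row=2, col=4): c = 0.2800 + -0.4700i → escape time 5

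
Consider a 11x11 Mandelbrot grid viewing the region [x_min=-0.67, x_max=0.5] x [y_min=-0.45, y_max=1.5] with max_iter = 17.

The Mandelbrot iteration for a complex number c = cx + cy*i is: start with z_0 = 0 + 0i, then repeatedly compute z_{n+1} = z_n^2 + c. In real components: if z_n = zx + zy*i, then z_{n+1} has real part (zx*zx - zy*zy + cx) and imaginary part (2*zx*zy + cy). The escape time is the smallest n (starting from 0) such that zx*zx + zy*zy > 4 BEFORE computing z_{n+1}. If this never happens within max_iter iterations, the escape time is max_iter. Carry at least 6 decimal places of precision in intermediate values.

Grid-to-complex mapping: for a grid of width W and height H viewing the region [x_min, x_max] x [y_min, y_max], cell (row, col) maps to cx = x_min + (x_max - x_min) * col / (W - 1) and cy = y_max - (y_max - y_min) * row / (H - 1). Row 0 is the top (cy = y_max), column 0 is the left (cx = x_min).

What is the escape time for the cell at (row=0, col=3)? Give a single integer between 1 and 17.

Answer: 2

Derivation:
z_0 = 0 + 0i, c = -0.3190 + 1.5000i
Iter 1: z = -0.3190 + 1.5000i, |z|^2 = 2.3518
Iter 2: z = -2.4672 + 0.5430i, |z|^2 = 6.3821
Escaped at iteration 2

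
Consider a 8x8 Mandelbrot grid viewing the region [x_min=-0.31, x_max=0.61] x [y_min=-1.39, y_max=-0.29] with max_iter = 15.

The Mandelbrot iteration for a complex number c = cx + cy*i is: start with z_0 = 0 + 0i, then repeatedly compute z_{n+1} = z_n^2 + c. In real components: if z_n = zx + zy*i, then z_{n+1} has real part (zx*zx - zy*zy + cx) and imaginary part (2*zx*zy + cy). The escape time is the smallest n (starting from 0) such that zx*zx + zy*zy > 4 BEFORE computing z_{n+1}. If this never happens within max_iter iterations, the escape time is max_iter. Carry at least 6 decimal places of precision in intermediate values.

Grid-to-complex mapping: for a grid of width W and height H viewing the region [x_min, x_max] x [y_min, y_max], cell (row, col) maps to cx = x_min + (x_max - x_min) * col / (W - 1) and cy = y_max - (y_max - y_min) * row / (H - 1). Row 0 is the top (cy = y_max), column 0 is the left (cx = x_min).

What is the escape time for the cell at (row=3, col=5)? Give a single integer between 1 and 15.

Answer: 5

Derivation:
z_0 = 0 + 0i, c = 0.3471 + -0.7614i
Iter 1: z = 0.3471 + -0.7614i, |z|^2 = 0.7003
Iter 2: z = -0.1121 + -1.2901i, |z|^2 = 1.6769
Iter 3: z = -1.3046 + -0.4721i, |z|^2 = 1.9249
Iter 4: z = 1.8262 + 0.4705i, |z|^2 = 3.5562
Iter 5: z = 3.4607 + 0.9568i, |z|^2 = 12.8922
Escaped at iteration 5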